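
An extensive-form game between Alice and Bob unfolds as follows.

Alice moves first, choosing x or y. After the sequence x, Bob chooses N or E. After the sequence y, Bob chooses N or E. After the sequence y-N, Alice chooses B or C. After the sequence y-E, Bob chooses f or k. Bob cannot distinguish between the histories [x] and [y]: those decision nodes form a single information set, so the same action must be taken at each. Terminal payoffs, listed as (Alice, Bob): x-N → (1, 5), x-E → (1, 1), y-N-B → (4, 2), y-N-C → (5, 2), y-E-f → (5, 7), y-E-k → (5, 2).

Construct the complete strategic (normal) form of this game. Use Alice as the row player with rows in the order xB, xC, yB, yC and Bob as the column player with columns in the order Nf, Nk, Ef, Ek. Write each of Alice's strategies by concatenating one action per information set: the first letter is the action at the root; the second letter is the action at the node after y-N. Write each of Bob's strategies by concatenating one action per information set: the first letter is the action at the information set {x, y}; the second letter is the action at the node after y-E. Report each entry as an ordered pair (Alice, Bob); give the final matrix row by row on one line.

xB: (1,5) (1,5) (1,1) (1,1) | xC: (1,5) (1,5) (1,1) (1,1) | yB: (4,2) (4,2) (5,7) (5,2) | yC: (5,2) (5,2) (5,7) (5,2)

           Nf       Nk       Ef       Ek
  xB    (1,5)    (1,5)    (1,1)    (1,1)
  xC    (1,5)    (1,5)    (1,1)    (1,1)
  yB    (4,2)    (4,2)    (5,7)    (5,2)
  yC    (5,2)    (5,2)    (5,7)    (5,2)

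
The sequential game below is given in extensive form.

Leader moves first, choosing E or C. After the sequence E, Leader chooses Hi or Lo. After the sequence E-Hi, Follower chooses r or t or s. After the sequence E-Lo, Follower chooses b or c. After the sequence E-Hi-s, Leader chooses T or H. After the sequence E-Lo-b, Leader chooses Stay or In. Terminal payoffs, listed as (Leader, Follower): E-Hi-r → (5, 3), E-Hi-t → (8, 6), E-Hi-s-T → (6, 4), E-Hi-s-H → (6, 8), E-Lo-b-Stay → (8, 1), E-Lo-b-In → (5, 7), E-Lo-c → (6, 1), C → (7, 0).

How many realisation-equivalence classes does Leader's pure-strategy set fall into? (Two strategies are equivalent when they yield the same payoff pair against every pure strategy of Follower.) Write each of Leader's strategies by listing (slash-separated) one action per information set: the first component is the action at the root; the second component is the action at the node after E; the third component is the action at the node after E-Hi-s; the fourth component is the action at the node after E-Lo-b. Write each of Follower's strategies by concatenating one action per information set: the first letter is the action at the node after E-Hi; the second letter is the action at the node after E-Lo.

5

Leader has 16 pure strategies: E/Hi/T/Stay, E/Hi/T/In, E/Hi/H/Stay, E/Hi/H/In, E/Lo/T/Stay, E/Lo/T/In, E/Lo/H/Stay, E/Lo/H/In, C/Hi/T/Stay, C/Hi/T/In, C/Hi/H/Stay, C/Hi/H/In, C/Lo/T/Stay, C/Lo/T/In, C/Lo/H/Stay, C/Lo/H/In. Columns: rb, rc, tb, tc, sb, sc.
{E/Hi/T/Stay, E/Hi/T/In} → row (5,3) (5,3) (8,6) (8,6) (6,4) (6,4)
{E/Hi/H/Stay, E/Hi/H/In} → row (5,3) (5,3) (8,6) (8,6) (6,8) (6,8)
{E/Lo/T/Stay, E/Lo/H/Stay} → row (8,1) (6,1) (8,1) (6,1) (8,1) (6,1)
{E/Lo/T/In, E/Lo/H/In} → row (5,7) (6,1) (5,7) (6,1) (5,7) (6,1)
{C/Hi/T/Stay, C/Hi/T/In, C/Hi/H/Stay, C/Hi/H/In, C/Lo/T/Stay, C/Lo/T/In, C/Lo/H/Stay, C/Lo/H/In} → row (7,0) (7,0) (7,0) (7,0) (7,0) (7,0)
That's 5 distinct rows out of 16 strategies.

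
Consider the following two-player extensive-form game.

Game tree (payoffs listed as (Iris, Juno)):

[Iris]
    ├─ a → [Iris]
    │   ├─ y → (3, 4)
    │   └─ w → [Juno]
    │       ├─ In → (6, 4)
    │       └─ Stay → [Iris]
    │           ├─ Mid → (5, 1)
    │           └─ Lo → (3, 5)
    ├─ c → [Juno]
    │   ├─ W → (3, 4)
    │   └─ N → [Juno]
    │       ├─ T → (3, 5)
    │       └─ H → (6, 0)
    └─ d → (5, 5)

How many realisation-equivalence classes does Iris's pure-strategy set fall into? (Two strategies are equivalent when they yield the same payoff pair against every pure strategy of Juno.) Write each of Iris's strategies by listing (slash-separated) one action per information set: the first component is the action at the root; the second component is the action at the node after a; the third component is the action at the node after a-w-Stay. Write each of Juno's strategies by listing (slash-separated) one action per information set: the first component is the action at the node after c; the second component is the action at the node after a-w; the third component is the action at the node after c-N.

Iris has 12 pure strategies: a/y/Mid, a/y/Lo, a/w/Mid, a/w/Lo, c/y/Mid, c/y/Lo, c/w/Mid, c/w/Lo, d/y/Mid, d/y/Lo, d/w/Mid, d/w/Lo. Columns: W/In/T, W/In/H, W/Stay/T, W/Stay/H, N/In/T, N/In/H, N/Stay/T, N/Stay/H.
{a/y/Mid, a/y/Lo} → row (3,4) (3,4) (3,4) (3,4) (3,4) (3,4) (3,4) (3,4)
{a/w/Mid} → row (6,4) (6,4) (5,1) (5,1) (6,4) (6,4) (5,1) (5,1)
{a/w/Lo} → row (6,4) (6,4) (3,5) (3,5) (6,4) (6,4) (3,5) (3,5)
{c/y/Mid, c/y/Lo, c/w/Mid, c/w/Lo} → row (3,4) (3,4) (3,4) (3,4) (3,5) (6,0) (3,5) (6,0)
{d/y/Mid, d/y/Lo, d/w/Mid, d/w/Lo} → row (5,5) (5,5) (5,5) (5,5) (5,5) (5,5) (5,5) (5,5)
That's 5 distinct rows out of 12 strategies.

5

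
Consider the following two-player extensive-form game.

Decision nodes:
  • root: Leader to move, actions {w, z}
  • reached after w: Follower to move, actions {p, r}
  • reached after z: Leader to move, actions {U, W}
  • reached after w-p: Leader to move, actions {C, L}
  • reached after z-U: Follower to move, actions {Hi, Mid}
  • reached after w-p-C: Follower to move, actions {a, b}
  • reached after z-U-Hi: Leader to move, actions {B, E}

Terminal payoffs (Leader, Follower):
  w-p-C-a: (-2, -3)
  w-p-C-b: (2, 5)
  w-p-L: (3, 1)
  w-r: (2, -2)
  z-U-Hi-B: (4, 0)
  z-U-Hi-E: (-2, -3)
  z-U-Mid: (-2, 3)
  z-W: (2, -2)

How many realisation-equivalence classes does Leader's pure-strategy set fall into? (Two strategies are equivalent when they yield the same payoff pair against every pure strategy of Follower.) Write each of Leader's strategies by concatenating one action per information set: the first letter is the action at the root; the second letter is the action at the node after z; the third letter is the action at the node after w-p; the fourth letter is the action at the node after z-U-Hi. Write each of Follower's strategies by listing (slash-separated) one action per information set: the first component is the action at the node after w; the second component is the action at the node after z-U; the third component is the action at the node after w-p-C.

Leader has 16 pure strategies: wUCB, wUCE, wULB, wULE, wWCB, wWCE, wWLB, wWLE, zUCB, zUCE, zULB, zULE, zWCB, zWCE, zWLB, zWLE. Columns: p/Hi/a, p/Hi/b, p/Mid/a, p/Mid/b, r/Hi/a, r/Hi/b, r/Mid/a, r/Mid/b.
{wUCB, wUCE, wWCB, wWCE} → row (-2,-3) (2,5) (-2,-3) (2,5) (2,-2) (2,-2) (2,-2) (2,-2)
{wULB, wULE, wWLB, wWLE} → row (3,1) (3,1) (3,1) (3,1) (2,-2) (2,-2) (2,-2) (2,-2)
{zUCB, zULB} → row (4,0) (4,0) (-2,3) (-2,3) (4,0) (4,0) (-2,3) (-2,3)
{zUCE, zULE} → row (-2,-3) (-2,-3) (-2,3) (-2,3) (-2,-3) (-2,-3) (-2,3) (-2,3)
{zWCB, zWCE, zWLB, zWLE} → row (2,-2) (2,-2) (2,-2) (2,-2) (2,-2) (2,-2) (2,-2) (2,-2)
That's 5 distinct rows out of 16 strategies.

5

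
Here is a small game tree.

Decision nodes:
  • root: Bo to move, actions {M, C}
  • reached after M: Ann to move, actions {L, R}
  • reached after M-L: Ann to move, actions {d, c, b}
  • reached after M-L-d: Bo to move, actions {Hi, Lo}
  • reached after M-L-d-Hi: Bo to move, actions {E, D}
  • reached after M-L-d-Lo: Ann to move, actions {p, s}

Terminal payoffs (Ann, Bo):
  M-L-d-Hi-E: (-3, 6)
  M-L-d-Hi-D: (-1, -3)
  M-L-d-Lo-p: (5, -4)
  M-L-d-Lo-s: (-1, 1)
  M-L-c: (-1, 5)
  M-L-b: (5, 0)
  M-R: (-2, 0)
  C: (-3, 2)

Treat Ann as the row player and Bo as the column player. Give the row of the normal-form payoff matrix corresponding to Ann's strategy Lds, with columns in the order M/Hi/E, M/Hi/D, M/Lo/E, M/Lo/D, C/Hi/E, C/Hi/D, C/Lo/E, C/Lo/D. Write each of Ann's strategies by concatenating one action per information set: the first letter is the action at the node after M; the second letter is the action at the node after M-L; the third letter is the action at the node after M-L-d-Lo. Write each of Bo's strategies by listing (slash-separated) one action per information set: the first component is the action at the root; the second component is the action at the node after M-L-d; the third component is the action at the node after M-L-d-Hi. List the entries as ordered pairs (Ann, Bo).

vs M/Hi/E: Bo plays M → Ann plays L at [M] → Ann plays d at [M-L] → Bo plays Hi at [M-L-d] → Bo plays E at [M-L-d-Hi] → (-3, 6)
vs M/Hi/D: Bo plays M → Ann plays L at [M] → Ann plays d at [M-L] → Bo plays Hi at [M-L-d] → Bo plays D at [M-L-d-Hi] → (-1, -3)
vs M/Lo/E: Bo plays M → Ann plays L at [M] → Ann plays d at [M-L] → Bo plays Lo at [M-L-d] → Ann plays s at [M-L-d-Lo] → (-1, 1)
vs M/Lo/D: Bo plays M → Ann plays L at [M] → Ann plays d at [M-L] → Bo plays Lo at [M-L-d] → Ann plays s at [M-L-d-Lo] → (-1, 1)
vs C/Hi/E: Bo plays C → (-3, 2)
vs C/Hi/D: Bo plays C → (-3, 2)
vs C/Lo/E: Bo plays C → (-3, 2)
vs C/Lo/D: Bo plays C → (-3, 2)

(-3,6) (-1,-3) (-1,1) (-1,1) (-3,2) (-3,2) (-3,2) (-3,2)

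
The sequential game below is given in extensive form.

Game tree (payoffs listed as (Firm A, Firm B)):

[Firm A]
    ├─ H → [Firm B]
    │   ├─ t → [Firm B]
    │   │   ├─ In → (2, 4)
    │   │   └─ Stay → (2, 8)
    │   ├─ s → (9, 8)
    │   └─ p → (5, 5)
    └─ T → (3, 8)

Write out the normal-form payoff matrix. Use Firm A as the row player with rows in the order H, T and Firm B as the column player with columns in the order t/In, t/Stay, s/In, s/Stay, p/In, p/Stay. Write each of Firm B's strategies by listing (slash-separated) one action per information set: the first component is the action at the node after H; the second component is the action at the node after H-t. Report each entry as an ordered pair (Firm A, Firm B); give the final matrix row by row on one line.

Row H: t/In→(2,4), t/Stay→(2,8), s/In→(9,8), s/Stay→(9,8), p/In→(5,5), p/Stay→(5,5)
Row T: t/In→(3,8), t/Stay→(3,8), s/In→(3,8), s/Stay→(3,8), p/In→(3,8), p/Stay→(3,8)

H: (2,4) (2,8) (9,8) (9,8) (5,5) (5,5) | T: (3,8) (3,8) (3,8) (3,8) (3,8) (3,8)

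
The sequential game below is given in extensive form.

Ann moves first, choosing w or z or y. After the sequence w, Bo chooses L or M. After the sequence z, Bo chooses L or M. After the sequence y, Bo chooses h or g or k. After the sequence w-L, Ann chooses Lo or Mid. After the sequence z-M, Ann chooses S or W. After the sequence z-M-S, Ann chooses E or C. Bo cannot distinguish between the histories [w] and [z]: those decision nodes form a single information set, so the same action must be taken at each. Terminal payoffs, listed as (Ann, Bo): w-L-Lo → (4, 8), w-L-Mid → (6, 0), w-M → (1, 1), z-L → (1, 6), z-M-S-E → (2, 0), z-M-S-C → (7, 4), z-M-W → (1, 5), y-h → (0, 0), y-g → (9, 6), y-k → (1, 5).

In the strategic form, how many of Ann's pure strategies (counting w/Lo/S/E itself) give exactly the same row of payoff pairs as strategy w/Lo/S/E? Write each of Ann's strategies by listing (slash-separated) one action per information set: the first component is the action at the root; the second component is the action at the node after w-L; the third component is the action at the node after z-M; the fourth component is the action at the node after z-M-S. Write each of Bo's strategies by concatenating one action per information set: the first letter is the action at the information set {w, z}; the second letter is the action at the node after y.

Row for w/Lo/S/E (columns Lh, Lg, Lk, Mh, Mg, Mk): (4,8) (4,8) (4,8) (1,1) (1,1) (1,1).
Under w/Lo/S/E, Ann's choice at the node after z-M and at the node after z-M-S can never be reached regardless of what Bo does, so varying those choices leaves every outcome unchanged.
Holding the reachable choices fixed and varying the unreachable ones freely already gives 2 × 2 = 4 equivalent strategies.
No other strategy reproduces this row, so those 4 are the full class: w/Lo/S/E, w/Lo/S/C, w/Lo/W/E, w/Lo/W/C.

4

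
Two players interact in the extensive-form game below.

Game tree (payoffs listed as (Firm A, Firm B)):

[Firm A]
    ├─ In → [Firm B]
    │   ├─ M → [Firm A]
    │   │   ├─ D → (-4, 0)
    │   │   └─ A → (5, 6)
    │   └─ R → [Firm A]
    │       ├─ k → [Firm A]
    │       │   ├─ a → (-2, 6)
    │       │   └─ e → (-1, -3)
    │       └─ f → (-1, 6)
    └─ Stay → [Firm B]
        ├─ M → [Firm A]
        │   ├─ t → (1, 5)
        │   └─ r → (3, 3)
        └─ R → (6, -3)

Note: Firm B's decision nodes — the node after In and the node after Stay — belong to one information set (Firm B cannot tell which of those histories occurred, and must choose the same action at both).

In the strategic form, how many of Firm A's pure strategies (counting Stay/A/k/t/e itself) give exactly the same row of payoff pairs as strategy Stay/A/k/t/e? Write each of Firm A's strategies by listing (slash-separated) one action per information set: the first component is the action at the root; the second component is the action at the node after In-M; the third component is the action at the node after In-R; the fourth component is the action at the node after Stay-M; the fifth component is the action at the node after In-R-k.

8

Row for Stay/A/k/t/e (columns M, R): (1,5) (6,-3).
Under Stay/A/k/t/e, Firm A's choice at the node after In-M and at the node after In-R and at the node after In-R-k can never be reached regardless of what Firm B does, so varying those choices leaves every outcome unchanged.
Holding the reachable choices fixed and varying the unreachable ones freely already gives 2 × 2 × 2 = 8 equivalent strategies.
No other strategy reproduces this row, so those 8 are the full class: Stay/D/k/t/a, Stay/D/k/t/e, Stay/D/f/t/a, Stay/D/f/t/e, Stay/A/k/t/a, Stay/A/k/t/e, Stay/A/f/t/a, Stay/A/f/t/e.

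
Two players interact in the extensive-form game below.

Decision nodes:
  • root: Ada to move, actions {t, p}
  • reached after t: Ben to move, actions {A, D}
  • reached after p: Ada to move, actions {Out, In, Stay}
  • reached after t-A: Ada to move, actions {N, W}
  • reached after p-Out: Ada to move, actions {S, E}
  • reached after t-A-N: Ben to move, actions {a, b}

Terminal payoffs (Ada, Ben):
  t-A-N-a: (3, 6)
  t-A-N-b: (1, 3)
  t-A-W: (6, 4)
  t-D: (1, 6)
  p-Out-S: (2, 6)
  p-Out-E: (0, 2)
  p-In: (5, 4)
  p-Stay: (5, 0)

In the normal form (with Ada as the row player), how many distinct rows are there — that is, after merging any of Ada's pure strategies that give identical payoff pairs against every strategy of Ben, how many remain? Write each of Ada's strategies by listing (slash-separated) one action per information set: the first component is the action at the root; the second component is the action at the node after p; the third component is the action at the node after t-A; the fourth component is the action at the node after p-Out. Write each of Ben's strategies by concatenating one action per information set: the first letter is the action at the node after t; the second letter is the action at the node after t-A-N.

Ada has 24 pure strategies: t/Out/N/S, t/Out/N/E, t/Out/W/S, t/Out/W/E, t/In/N/S, t/In/N/E, t/In/W/S, t/In/W/E, t/Stay/N/S, t/Stay/N/E, t/Stay/W/S, t/Stay/W/E, p/Out/N/S, p/Out/N/E, p/Out/W/S, p/Out/W/E, p/In/N/S, p/In/N/E, p/In/W/S, p/In/W/E, p/Stay/N/S, p/Stay/N/E, p/Stay/W/S, p/Stay/W/E. Columns: Aa, Ab, Da, Db.
{t/Out/N/S, t/Out/N/E, t/In/N/S, t/In/N/E, t/Stay/N/S, t/Stay/N/E} → row (3,6) (1,3) (1,6) (1,6)
{t/Out/W/S, t/Out/W/E, t/In/W/S, t/In/W/E, t/Stay/W/S, t/Stay/W/E} → row (6,4) (6,4) (1,6) (1,6)
{p/Out/N/S, p/Out/W/S} → row (2,6) (2,6) (2,6) (2,6)
{p/Out/N/E, p/Out/W/E} → row (0,2) (0,2) (0,2) (0,2)
{p/In/N/S, p/In/N/E, p/In/W/S, p/In/W/E} → row (5,4) (5,4) (5,4) (5,4)
{p/Stay/N/S, p/Stay/N/E, p/Stay/W/S, p/Stay/W/E} → row (5,0) (5,0) (5,0) (5,0)
That's 6 distinct rows out of 24 strategies.

6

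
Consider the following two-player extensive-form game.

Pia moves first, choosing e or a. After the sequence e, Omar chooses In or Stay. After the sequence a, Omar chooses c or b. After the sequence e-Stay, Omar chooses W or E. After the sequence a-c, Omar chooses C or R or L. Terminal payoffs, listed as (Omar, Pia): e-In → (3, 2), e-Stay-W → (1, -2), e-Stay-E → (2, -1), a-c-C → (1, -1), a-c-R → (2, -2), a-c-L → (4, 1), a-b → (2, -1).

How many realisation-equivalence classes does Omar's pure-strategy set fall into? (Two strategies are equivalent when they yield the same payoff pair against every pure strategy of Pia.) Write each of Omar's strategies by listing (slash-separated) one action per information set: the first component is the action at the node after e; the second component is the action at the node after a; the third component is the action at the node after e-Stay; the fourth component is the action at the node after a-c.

12

Omar has 24 pure strategies: In/c/W/C, In/c/W/R, In/c/W/L, In/c/E/C, In/c/E/R, In/c/E/L, In/b/W/C, In/b/W/R, In/b/W/L, In/b/E/C, In/b/E/R, In/b/E/L, Stay/c/W/C, Stay/c/W/R, Stay/c/W/L, Stay/c/E/C, Stay/c/E/R, Stay/c/E/L, Stay/b/W/C, Stay/b/W/R, Stay/b/W/L, Stay/b/E/C, Stay/b/E/R, Stay/b/E/L. Columns: e, a.
{In/c/W/C, In/c/E/C} → row (3,2) (1,-1)
{In/c/W/R, In/c/E/R} → row (3,2) (2,-2)
{In/c/W/L, In/c/E/L} → row (3,2) (4,1)
{In/b/W/C, In/b/W/R, In/b/W/L, In/b/E/C, In/b/E/R, In/b/E/L} → row (3,2) (2,-1)
{Stay/c/W/C} → row (1,-2) (1,-1)
{Stay/c/W/R} → row (1,-2) (2,-2)
{Stay/c/W/L} → row (1,-2) (4,1)
{Stay/c/E/C} → row (2,-1) (1,-1)
{Stay/c/E/R} → row (2,-1) (2,-2)
{Stay/c/E/L} → row (2,-1) (4,1)
{Stay/b/W/C, Stay/b/W/R, Stay/b/W/L} → row (1,-2) (2,-1)
{Stay/b/E/C, Stay/b/E/R, Stay/b/E/L} → row (2,-1) (2,-1)
That's 12 distinct rows out of 24 strategies.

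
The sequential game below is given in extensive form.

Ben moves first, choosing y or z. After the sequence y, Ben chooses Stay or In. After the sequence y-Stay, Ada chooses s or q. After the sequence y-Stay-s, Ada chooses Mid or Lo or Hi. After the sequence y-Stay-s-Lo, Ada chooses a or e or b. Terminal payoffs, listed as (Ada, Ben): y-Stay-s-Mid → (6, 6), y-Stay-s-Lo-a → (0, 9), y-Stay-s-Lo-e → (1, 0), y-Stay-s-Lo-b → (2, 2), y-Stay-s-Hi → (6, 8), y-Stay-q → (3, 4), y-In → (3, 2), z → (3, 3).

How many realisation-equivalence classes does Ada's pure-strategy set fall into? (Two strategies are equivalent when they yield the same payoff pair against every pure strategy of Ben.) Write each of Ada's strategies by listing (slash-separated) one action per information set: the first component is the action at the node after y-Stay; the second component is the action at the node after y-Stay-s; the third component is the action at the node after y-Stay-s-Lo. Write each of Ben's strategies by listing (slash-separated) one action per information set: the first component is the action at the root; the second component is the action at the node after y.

Ada has 18 pure strategies: s/Mid/a, s/Mid/e, s/Mid/b, s/Lo/a, s/Lo/e, s/Lo/b, s/Hi/a, s/Hi/e, s/Hi/b, q/Mid/a, q/Mid/e, q/Mid/b, q/Lo/a, q/Lo/e, q/Lo/b, q/Hi/a, q/Hi/e, q/Hi/b. Columns: y/Stay, y/In, z/Stay, z/In.
{s/Mid/a, s/Mid/e, s/Mid/b} → row (6,6) (3,2) (3,3) (3,3)
{s/Lo/a} → row (0,9) (3,2) (3,3) (3,3)
{s/Lo/e} → row (1,0) (3,2) (3,3) (3,3)
{s/Lo/b} → row (2,2) (3,2) (3,3) (3,3)
{s/Hi/a, s/Hi/e, s/Hi/b} → row (6,8) (3,2) (3,3) (3,3)
{q/Mid/a, q/Mid/e, q/Mid/b, q/Lo/a, q/Lo/e, q/Lo/b, q/Hi/a, q/Hi/e, q/Hi/b} → row (3,4) (3,2) (3,3) (3,3)
That's 6 distinct rows out of 18 strategies.

6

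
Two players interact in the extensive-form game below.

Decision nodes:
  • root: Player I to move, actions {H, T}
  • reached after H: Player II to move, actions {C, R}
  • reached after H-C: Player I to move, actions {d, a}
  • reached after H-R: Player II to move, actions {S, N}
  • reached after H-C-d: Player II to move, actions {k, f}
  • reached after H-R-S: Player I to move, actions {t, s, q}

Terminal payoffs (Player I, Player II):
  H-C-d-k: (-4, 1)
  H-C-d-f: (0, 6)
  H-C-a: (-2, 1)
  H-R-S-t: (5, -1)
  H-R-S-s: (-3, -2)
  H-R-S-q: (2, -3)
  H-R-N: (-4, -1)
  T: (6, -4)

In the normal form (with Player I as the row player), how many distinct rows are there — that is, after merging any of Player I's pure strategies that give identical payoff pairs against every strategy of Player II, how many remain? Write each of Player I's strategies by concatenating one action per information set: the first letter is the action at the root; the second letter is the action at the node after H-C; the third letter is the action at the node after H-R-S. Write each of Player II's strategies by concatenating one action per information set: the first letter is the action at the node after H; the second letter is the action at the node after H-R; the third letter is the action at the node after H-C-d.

7

Player I has 12 pure strategies: Hdt, Hds, Hdq, Hat, Has, Haq, Tdt, Tds, Tdq, Tat, Tas, Taq. Columns: CSk, CSf, CNk, CNf, RSk, RSf, RNk, RNf.
{Hdt} → row (-4,1) (0,6) (-4,1) (0,6) (5,-1) (5,-1) (-4,-1) (-4,-1)
{Hds} → row (-4,1) (0,6) (-4,1) (0,6) (-3,-2) (-3,-2) (-4,-1) (-4,-1)
{Hdq} → row (-4,1) (0,6) (-4,1) (0,6) (2,-3) (2,-3) (-4,-1) (-4,-1)
{Hat} → row (-2,1) (-2,1) (-2,1) (-2,1) (5,-1) (5,-1) (-4,-1) (-4,-1)
{Has} → row (-2,1) (-2,1) (-2,1) (-2,1) (-3,-2) (-3,-2) (-4,-1) (-4,-1)
{Haq} → row (-2,1) (-2,1) (-2,1) (-2,1) (2,-3) (2,-3) (-4,-1) (-4,-1)
{Tdt, Tds, Tdq, Tat, Tas, Taq} → row (6,-4) (6,-4) (6,-4) (6,-4) (6,-4) (6,-4) (6,-4) (6,-4)
That's 7 distinct rows out of 12 strategies.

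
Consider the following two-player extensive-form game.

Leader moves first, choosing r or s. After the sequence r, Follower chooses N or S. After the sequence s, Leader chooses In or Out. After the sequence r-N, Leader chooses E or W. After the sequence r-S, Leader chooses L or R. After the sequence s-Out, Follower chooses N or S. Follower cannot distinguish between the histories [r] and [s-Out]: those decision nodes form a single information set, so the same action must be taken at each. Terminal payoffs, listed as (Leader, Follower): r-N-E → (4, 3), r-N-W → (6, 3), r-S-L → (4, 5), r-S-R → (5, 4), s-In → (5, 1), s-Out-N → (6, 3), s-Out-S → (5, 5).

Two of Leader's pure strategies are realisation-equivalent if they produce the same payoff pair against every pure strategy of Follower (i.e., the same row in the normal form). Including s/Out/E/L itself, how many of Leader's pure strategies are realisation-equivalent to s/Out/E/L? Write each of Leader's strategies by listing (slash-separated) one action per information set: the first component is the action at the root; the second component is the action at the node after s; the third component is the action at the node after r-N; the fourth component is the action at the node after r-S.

4

Row for s/Out/E/L (columns N, S): (6,3) (5,5).
Under s/Out/E/L, Leader's choice at the node after r-N and at the node after r-S can never be reached regardless of what Follower does, so varying those choices leaves every outcome unchanged.
Holding the reachable choices fixed and varying the unreachable ones freely already gives 2 × 2 = 4 equivalent strategies.
No other strategy reproduces this row, so those 4 are the full class: s/Out/E/L, s/Out/E/R, s/Out/W/L, s/Out/W/R.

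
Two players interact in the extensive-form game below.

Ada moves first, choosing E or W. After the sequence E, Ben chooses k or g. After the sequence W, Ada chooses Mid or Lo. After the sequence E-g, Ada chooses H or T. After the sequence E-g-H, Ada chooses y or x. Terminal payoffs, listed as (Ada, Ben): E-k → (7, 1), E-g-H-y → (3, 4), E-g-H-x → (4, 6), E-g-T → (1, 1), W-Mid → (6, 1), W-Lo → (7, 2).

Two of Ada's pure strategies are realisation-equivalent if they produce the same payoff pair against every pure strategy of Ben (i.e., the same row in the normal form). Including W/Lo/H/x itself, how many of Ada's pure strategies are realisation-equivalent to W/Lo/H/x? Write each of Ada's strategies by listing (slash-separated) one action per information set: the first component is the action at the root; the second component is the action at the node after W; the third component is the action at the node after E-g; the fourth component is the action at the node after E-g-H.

4

Row for W/Lo/H/x (columns k, g): (7,2) (7,2).
Under W/Lo/H/x, Ada's choice at the node after E-g and at the node after E-g-H can never be reached regardless of what Ben does, so varying those choices leaves every outcome unchanged.
Holding the reachable choices fixed and varying the unreachable ones freely already gives 2 × 2 = 4 equivalent strategies.
No other strategy reproduces this row, so those 4 are the full class: W/Lo/H/y, W/Lo/H/x, W/Lo/T/y, W/Lo/T/x.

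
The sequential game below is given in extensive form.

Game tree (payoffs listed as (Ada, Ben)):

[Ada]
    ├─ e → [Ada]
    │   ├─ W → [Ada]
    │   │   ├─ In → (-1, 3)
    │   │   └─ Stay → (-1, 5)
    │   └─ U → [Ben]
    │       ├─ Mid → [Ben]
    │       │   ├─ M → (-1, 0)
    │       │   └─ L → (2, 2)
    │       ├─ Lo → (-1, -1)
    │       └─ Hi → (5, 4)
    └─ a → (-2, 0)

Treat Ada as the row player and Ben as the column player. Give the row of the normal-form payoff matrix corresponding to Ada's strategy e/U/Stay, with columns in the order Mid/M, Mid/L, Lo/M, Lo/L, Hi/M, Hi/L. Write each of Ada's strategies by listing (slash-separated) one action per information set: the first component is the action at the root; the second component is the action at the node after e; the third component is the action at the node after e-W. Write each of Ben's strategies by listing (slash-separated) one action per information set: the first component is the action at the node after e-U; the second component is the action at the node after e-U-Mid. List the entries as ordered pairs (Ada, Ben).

vs Mid/M: Ada plays e → Ada plays U at [e] → Ben plays Mid at [e-U] → Ben plays M at [e-U-Mid] → (-1, 0)
vs Mid/L: Ada plays e → Ada plays U at [e] → Ben plays Mid at [e-U] → Ben plays L at [e-U-Mid] → (2, 2)
vs Lo/M: Ada plays e → Ada plays U at [e] → Ben plays Lo at [e-U] → (-1, -1)
vs Lo/L: Ada plays e → Ada plays U at [e] → Ben plays Lo at [e-U] → (-1, -1)
vs Hi/M: Ada plays e → Ada plays U at [e] → Ben plays Hi at [e-U] → (5, 4)
vs Hi/L: Ada plays e → Ada plays U at [e] → Ben plays Hi at [e-U] → (5, 4)

(-1,0) (2,2) (-1,-1) (-1,-1) (5,4) (5,4)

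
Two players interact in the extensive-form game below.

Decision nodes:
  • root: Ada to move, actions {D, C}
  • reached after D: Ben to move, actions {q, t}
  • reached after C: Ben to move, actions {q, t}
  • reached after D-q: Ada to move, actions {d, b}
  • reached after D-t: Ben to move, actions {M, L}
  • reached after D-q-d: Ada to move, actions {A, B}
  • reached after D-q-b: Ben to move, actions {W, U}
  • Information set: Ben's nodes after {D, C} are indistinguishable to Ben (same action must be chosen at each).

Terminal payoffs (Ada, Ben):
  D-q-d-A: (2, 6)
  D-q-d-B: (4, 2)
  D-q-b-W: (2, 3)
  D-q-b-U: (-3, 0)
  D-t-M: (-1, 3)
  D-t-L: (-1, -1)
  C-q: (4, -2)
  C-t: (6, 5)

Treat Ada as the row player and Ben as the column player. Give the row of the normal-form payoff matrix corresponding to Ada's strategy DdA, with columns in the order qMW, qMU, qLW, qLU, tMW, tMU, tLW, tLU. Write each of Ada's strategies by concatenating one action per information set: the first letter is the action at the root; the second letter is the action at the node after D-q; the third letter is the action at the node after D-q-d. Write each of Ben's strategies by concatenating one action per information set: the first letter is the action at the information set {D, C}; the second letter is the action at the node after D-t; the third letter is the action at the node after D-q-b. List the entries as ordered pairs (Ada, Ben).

(2,6) (2,6) (2,6) (2,6) (-1,3) (-1,3) (-1,-1) (-1,-1)

vs qMW: Ada plays D → Ben plays q at [D] → Ada plays d at [D-q] → Ada plays A at [D-q-d] → (2, 6)
vs qMU: Ada plays D → Ben plays q at [D] → Ada plays d at [D-q] → Ada plays A at [D-q-d] → (2, 6)
vs qLW: Ada plays D → Ben plays q at [D] → Ada plays d at [D-q] → Ada plays A at [D-q-d] → (2, 6)
vs qLU: Ada plays D → Ben plays q at [D] → Ada plays d at [D-q] → Ada plays A at [D-q-d] → (2, 6)
vs tMW: Ada plays D → Ben plays t at [D] → Ben plays M at [D-t] → (-1, 3)
vs tMU: Ada plays D → Ben plays t at [D] → Ben plays M at [D-t] → (-1, 3)
vs tLW: Ada plays D → Ben plays t at [D] → Ben plays L at [D-t] → (-1, -1)
vs tLU: Ada plays D → Ben plays t at [D] → Ben plays L at [D-t] → (-1, -1)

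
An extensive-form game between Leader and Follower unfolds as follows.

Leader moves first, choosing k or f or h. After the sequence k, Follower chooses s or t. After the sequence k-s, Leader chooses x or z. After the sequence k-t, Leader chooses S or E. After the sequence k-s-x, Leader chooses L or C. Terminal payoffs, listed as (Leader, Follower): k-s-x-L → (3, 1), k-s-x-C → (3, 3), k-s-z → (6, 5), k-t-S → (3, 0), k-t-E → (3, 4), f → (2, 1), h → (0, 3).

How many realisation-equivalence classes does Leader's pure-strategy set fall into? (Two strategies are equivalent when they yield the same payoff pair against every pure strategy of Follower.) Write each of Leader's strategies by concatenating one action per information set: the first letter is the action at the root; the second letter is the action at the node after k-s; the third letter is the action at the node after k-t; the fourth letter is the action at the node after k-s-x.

Leader has 24 pure strategies: kxSL, kxSC, kxEL, kxEC, kzSL, kzSC, kzEL, kzEC, fxSL, fxSC, fxEL, fxEC, fzSL, fzSC, fzEL, fzEC, hxSL, hxSC, hxEL, hxEC, hzSL, hzSC, hzEL, hzEC. Columns: s, t.
{kxSL} → row (3,1) (3,0)
{kxSC} → row (3,3) (3,0)
{kxEL} → row (3,1) (3,4)
{kxEC} → row (3,3) (3,4)
{kzSL, kzSC} → row (6,5) (3,0)
{kzEL, kzEC} → row (6,5) (3,4)
{fxSL, fxSC, fxEL, fxEC, fzSL, fzSC, fzEL, fzEC} → row (2,1) (2,1)
{hxSL, hxSC, hxEL, hxEC, hzSL, hzSC, hzEL, hzEC} → row (0,3) (0,3)
That's 8 distinct rows out of 24 strategies.

8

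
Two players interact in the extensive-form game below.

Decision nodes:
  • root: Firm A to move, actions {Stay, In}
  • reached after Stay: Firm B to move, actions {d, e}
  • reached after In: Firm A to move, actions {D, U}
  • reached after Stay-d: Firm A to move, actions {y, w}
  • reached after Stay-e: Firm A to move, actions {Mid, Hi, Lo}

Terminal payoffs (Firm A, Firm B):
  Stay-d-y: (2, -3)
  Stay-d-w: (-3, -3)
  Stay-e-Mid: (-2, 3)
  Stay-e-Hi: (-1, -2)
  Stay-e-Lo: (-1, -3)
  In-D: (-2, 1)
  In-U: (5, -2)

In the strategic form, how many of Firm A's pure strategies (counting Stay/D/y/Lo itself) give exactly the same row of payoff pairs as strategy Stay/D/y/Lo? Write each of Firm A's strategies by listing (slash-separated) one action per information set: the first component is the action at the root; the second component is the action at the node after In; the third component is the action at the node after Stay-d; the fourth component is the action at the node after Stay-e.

Row for Stay/D/y/Lo (columns d, e): (2,-3) (-1,-3).
Under Stay/D/y/Lo, Firm A's choice at the node after In can never be reached regardless of what Firm B does, so varying those choices leaves every outcome unchanged.
Holding the reachable choices fixed and varying the unreachable one freely already gives 2 equivalent strategies.
No other strategy reproduces this row, so those 2 are the full class: Stay/D/y/Lo, Stay/U/y/Lo.

2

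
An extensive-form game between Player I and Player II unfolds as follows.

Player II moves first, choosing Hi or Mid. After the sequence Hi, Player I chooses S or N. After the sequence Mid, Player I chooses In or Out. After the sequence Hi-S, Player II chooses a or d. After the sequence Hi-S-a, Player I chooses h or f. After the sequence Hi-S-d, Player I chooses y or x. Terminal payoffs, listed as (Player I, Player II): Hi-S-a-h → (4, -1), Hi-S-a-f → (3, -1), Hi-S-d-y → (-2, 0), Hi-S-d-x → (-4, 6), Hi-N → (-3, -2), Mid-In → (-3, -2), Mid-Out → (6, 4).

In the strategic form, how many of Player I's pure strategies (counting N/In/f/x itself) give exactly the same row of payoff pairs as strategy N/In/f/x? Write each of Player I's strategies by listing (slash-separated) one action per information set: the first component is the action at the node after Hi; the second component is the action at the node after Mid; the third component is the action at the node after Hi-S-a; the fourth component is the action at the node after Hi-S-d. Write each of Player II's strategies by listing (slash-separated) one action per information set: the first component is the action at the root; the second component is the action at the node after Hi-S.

4

Row for N/In/f/x (columns Hi/a, Hi/d, Mid/a, Mid/d): (-3,-2) (-3,-2) (-3,-2) (-3,-2).
Under N/In/f/x, Player I's choice at the node after Hi-S-a and at the node after Hi-S-d can never be reached regardless of what Player II does, so varying those choices leaves every outcome unchanged.
Holding the reachable choices fixed and varying the unreachable ones freely already gives 2 × 2 = 4 equivalent strategies.
No other strategy reproduces this row, so those 4 are the full class: N/In/h/y, N/In/h/x, N/In/f/y, N/In/f/x.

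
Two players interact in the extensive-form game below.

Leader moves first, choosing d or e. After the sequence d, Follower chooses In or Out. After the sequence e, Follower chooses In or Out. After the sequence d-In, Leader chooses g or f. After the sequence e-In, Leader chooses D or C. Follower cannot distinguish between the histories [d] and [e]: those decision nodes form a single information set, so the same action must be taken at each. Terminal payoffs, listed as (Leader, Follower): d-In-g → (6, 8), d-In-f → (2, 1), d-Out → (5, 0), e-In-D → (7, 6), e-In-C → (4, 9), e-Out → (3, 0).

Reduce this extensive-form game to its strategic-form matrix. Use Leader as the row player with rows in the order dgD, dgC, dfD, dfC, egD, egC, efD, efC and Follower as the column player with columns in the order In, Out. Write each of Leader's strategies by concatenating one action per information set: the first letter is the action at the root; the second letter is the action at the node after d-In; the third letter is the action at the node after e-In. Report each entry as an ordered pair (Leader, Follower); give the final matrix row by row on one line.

           In      Out
 dgD    (6,8)    (5,0)
 dgC    (6,8)    (5,0)
 dfD    (2,1)    (5,0)
 dfC    (2,1)    (5,0)
 egD    (7,6)    (3,0)
 egC    (4,9)    (3,0)
 efD    (7,6)    (3,0)
 efC    (4,9)    (3,0)

dgD: (6,8) (5,0) | dgC: (6,8) (5,0) | dfD: (2,1) (5,0) | dfC: (2,1) (5,0) | egD: (7,6) (3,0) | egC: (4,9) (3,0) | efD: (7,6) (3,0) | efC: (4,9) (3,0)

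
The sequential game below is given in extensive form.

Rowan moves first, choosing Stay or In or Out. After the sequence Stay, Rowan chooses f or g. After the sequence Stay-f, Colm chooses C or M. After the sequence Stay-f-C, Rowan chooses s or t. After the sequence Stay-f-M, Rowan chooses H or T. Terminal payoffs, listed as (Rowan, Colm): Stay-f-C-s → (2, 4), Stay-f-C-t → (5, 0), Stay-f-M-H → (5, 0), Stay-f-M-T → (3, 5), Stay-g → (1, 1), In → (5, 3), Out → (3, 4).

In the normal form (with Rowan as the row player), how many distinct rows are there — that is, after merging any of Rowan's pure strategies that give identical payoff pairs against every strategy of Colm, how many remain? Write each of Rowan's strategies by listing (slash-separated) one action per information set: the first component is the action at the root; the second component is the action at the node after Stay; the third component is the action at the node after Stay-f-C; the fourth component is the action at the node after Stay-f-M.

Rowan has 24 pure strategies: Stay/f/s/H, Stay/f/s/T, Stay/f/t/H, Stay/f/t/T, Stay/g/s/H, Stay/g/s/T, Stay/g/t/H, Stay/g/t/T, In/f/s/H, In/f/s/T, In/f/t/H, In/f/t/T, In/g/s/H, In/g/s/T, In/g/t/H, In/g/t/T, Out/f/s/H, Out/f/s/T, Out/f/t/H, Out/f/t/T, Out/g/s/H, Out/g/s/T, Out/g/t/H, Out/g/t/T. Columns: C, M.
{Stay/f/s/H} → row (2,4) (5,0)
{Stay/f/s/T} → row (2,4) (3,5)
{Stay/f/t/H} → row (5,0) (5,0)
{Stay/f/t/T} → row (5,0) (3,5)
{Stay/g/s/H, Stay/g/s/T, Stay/g/t/H, Stay/g/t/T} → row (1,1) (1,1)
{In/f/s/H, In/f/s/T, In/f/t/H, In/f/t/T, In/g/s/H, In/g/s/T, In/g/t/H, In/g/t/T} → row (5,3) (5,3)
{Out/f/s/H, Out/f/s/T, Out/f/t/H, Out/f/t/T, Out/g/s/H, Out/g/s/T, Out/g/t/H, Out/g/t/T} → row (3,4) (3,4)
That's 7 distinct rows out of 24 strategies.

7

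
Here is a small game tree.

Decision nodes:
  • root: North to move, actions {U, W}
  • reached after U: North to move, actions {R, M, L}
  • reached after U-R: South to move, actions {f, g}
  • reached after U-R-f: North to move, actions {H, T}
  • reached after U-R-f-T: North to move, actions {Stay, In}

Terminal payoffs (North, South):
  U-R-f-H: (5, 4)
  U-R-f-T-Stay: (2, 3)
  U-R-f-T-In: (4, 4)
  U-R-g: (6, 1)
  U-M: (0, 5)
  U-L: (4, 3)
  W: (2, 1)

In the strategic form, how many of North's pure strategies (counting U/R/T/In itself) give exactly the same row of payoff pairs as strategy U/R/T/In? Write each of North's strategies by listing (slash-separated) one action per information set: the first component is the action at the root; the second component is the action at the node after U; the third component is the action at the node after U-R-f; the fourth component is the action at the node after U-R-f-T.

1

Row for U/R/T/In (columns f, g): (4,4) (6,1).
Every one of North's information sets is on the play path for some reply by South when North follows U/R/T/In.
Changing the action at any of them therefore changes at least one column, so only U/R/T/In itself gives this row.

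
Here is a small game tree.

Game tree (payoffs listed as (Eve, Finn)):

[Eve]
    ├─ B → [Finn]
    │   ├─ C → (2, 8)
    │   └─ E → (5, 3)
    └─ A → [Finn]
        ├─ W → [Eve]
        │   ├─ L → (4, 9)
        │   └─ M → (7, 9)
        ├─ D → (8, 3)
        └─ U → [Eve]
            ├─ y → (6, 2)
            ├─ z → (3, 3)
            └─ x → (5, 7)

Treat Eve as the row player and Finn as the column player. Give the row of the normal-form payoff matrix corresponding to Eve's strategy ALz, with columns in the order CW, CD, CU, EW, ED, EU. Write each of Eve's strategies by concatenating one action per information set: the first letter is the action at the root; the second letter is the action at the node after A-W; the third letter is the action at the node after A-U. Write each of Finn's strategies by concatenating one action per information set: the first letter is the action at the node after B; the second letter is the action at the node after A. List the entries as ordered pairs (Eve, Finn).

(4,9) (8,3) (3,3) (4,9) (8,3) (3,3)

vs CW: Eve plays A → Finn plays W at [A] → Eve plays L at [A-W] → (4, 9)
vs CD: Eve plays A → Finn plays D at [A] → (8, 3)
vs CU: Eve plays A → Finn plays U at [A] → Eve plays z at [A-U] → (3, 3)
vs EW: Eve plays A → Finn plays W at [A] → Eve plays L at [A-W] → (4, 9)
vs ED: Eve plays A → Finn plays D at [A] → (8, 3)
vs EU: Eve plays A → Finn plays U at [A] → Eve plays z at [A-U] → (3, 3)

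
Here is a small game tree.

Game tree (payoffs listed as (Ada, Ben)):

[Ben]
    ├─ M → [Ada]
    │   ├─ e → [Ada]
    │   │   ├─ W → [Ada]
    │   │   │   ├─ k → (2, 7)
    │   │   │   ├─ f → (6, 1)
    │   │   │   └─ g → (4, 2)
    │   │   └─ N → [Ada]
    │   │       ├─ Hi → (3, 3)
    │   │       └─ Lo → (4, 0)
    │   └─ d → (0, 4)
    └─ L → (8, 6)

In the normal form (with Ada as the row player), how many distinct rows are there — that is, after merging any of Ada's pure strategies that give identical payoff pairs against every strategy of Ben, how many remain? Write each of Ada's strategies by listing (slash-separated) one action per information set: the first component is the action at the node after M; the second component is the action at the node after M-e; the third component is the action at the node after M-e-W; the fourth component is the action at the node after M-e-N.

6

Ada has 24 pure strategies: e/W/k/Hi, e/W/k/Lo, e/W/f/Hi, e/W/f/Lo, e/W/g/Hi, e/W/g/Lo, e/N/k/Hi, e/N/k/Lo, e/N/f/Hi, e/N/f/Lo, e/N/g/Hi, e/N/g/Lo, d/W/k/Hi, d/W/k/Lo, d/W/f/Hi, d/W/f/Lo, d/W/g/Hi, d/W/g/Lo, d/N/k/Hi, d/N/k/Lo, d/N/f/Hi, d/N/f/Lo, d/N/g/Hi, d/N/g/Lo. Columns: M, L.
{e/W/k/Hi, e/W/k/Lo} → row (2,7) (8,6)
{e/W/f/Hi, e/W/f/Lo} → row (6,1) (8,6)
{e/W/g/Hi, e/W/g/Lo} → row (4,2) (8,6)
{e/N/k/Hi, e/N/f/Hi, e/N/g/Hi} → row (3,3) (8,6)
{e/N/k/Lo, e/N/f/Lo, e/N/g/Lo} → row (4,0) (8,6)
{d/W/k/Hi, d/W/k/Lo, d/W/f/Hi, d/W/f/Lo, d/W/g/Hi, d/W/g/Lo, d/N/k/Hi, d/N/k/Lo, d/N/f/Hi, d/N/f/Lo, d/N/g/Hi, d/N/g/Lo} → row (0,4) (8,6)
That's 6 distinct rows out of 24 strategies.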